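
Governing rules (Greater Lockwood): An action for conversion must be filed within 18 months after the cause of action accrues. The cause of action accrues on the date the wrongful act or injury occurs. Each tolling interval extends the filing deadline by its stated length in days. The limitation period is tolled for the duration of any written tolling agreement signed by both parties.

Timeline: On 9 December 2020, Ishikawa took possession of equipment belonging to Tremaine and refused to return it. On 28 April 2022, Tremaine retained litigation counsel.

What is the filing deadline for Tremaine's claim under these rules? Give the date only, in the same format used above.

9 June 2022

The cause of action accrued on 9 December 2020, the date of the act.
The untolled deadline — 18 months after 9 December 2020 — is 9 June 2022.
None of the other events listed affects the running of the period under the stated rules.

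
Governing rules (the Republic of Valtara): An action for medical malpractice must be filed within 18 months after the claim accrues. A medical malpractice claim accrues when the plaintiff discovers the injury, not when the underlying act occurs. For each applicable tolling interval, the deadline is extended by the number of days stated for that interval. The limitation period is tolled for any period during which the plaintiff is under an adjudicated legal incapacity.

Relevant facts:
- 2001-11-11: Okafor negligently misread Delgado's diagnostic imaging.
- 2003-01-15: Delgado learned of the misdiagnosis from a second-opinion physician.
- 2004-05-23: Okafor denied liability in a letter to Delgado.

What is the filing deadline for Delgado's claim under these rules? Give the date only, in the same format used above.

The claim did not accrue until Delgado discovered the injury on 2003-01-15; the 2001-11-11 act date does not start the clock under the stated rule.
18 months from 2003-01-15 is 2004-07-15.
None of the other events listed affects the running of the period under the stated rules.

2004-07-15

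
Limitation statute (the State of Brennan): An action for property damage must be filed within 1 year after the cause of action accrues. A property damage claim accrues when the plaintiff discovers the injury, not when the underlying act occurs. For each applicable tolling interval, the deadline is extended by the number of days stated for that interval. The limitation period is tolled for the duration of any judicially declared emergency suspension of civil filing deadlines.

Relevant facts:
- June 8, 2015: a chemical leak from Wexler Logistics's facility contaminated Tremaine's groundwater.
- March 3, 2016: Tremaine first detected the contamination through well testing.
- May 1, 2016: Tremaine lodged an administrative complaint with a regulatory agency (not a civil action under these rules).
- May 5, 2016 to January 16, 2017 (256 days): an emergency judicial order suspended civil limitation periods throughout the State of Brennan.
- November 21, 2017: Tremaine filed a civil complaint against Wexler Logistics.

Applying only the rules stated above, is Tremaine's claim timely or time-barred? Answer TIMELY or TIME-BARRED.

TIME-BARRED

Accrual is tied to discovery, so the period began on March 3, 2016 rather than on June 8, 2015 when the act occurred.
The untolled deadline — 1 year after March 3, 2016 — is March 3, 2017.
The period was tolled for 256 days by the emergency suspension of filing deadlines (May 5, 2016 to January 16, 2017), pushing the deadline to November 14, 2017.
Nothing else in the chronology tolls or restarts the period.
The November 21, 2017 filing falls after the November 14, 2017 deadline; the claim is time-barred.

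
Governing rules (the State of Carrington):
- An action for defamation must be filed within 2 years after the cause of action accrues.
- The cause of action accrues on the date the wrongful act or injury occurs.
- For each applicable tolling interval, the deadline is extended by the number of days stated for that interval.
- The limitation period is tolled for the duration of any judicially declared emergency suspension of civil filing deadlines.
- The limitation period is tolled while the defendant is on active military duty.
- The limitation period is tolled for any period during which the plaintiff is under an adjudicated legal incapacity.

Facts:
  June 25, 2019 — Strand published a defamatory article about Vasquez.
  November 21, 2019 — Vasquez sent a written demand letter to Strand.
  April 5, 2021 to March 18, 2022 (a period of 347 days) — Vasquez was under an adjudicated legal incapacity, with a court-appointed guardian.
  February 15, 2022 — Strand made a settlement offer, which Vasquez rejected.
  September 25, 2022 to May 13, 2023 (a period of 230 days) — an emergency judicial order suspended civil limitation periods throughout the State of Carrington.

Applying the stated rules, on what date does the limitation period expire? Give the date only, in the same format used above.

June 7, 2022

The limitation period began to run on June 25, 2019.
The untolled deadline — 2 years after June 25, 2019 — is June 25, 2021.
The plaintiff's legal incapacity from April 5, 2021 to March 18, 2022 tolled the period for 347 days, extending the deadline to June 7, 2022.
The emergency suspension of filing deadlines from September 25, 2022 to May 13, 2023 began after the period had already run on June 7, 2022, so it has no tolling effect.
None of the other events listed affects the running of the period under the stated rules.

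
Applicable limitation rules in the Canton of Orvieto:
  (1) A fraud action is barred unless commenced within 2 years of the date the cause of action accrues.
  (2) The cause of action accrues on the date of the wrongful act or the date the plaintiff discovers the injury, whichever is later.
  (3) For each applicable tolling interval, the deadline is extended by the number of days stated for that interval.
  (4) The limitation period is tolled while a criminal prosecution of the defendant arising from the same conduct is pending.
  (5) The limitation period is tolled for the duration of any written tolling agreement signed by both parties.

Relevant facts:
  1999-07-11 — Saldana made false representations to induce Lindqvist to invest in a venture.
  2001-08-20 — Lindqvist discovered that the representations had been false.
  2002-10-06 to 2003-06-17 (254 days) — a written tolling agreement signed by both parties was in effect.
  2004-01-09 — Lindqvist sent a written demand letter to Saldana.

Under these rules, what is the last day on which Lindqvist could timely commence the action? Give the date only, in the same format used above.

Because discovery on 2001-08-20 post-dates the 1999-07-11 act, accrual under the later-of rule falls on 2001-08-20.
The untolled deadline — 2 years after 2001-08-20 — is 2003-08-20.
The period was tolled for 254 days by the written tolling agreement (2002-10-06 to 2003-06-17), pushing the deadline to 2004-04-30.
None of the other events listed affects the running of the period under the stated rules.

2004-04-30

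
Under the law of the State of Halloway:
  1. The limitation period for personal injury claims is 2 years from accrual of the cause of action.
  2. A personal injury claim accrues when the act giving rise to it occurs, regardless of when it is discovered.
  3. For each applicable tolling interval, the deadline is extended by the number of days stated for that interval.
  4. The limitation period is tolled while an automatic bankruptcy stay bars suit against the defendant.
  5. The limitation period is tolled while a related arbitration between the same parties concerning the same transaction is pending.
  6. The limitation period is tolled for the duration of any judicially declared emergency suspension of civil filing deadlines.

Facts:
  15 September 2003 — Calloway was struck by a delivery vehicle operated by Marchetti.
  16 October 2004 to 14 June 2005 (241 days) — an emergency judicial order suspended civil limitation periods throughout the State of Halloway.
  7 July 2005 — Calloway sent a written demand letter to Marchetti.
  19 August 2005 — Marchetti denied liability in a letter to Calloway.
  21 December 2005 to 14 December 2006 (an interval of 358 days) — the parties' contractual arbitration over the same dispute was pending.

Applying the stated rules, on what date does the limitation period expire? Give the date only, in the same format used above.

The cause of action accrued on 15 September 2003, the date of the act.
Adding the 2 years base period to 15 September 2003 gives a deadline of 15 September 2005, before any tolling.
The period was tolled for 241 days by the emergency suspension of filing deadlines (16 October 2004 to 14 June 2005), pushing the deadline to 14 May 2006.
The period was tolled for 358 days by the pending related arbitration (21 December 2005 to 14 December 2006), pushing the deadline to 7 May 2007.
Nothing else in the chronology tolls or restarts the period.

7 May 2007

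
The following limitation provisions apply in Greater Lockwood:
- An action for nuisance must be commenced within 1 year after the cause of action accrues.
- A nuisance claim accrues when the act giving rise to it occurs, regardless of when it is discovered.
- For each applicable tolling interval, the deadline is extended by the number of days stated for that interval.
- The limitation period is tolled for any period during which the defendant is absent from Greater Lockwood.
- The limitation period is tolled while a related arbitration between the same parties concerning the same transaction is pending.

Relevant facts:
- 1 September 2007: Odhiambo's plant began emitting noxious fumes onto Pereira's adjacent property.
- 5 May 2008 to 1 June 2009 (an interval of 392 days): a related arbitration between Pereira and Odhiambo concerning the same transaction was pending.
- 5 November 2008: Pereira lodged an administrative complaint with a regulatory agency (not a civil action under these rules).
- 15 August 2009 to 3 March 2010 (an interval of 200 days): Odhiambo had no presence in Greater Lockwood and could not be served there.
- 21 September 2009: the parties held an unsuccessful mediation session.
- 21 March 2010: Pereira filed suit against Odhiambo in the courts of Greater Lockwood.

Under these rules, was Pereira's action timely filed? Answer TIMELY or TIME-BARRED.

TIMELY

The limitation period began to run on 1 September 2007.
The untolled deadline — 1 year after 1 September 2007 — is 1 September 2008.
The period was tolled for 392 days by the pending related arbitration (5 May 2008 to 1 June 2009), pushing the deadline to 28 September 2009.
The defendant's absence from the jurisdiction from 15 August 2009 to 3 March 2010 tolled the period for 200 days, extending the deadline to 16 April 2010.
Nothing else in the chronology tolls or restarts the period.
The 21 March 2010 filing precedes the 16 April 2010 deadline; the claim is timely.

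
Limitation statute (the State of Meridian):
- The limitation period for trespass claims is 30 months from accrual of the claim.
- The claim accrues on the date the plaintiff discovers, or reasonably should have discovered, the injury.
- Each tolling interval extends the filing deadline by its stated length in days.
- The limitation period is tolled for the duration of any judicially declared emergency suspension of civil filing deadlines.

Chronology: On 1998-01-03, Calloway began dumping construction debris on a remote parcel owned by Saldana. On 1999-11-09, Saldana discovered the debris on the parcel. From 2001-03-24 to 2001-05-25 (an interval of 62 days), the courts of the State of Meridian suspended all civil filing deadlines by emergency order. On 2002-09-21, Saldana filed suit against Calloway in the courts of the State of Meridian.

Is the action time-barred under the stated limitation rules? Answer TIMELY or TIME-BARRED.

Accrual is tied to discovery, so the period began on 1999-11-09 rather than on 1998-01-03 when the act occurred.
30 months from 1999-11-09 is 2002-05-09.
The period was tolled for 62 days by the emergency suspension of filing deadlines (2001-03-24 to 2001-05-25), pushing the deadline to 2002-07-10.
Saldana filed on 2002-09-21, after the 2002-07-10 deadline, so the action is time-barred.

TIME-BARRED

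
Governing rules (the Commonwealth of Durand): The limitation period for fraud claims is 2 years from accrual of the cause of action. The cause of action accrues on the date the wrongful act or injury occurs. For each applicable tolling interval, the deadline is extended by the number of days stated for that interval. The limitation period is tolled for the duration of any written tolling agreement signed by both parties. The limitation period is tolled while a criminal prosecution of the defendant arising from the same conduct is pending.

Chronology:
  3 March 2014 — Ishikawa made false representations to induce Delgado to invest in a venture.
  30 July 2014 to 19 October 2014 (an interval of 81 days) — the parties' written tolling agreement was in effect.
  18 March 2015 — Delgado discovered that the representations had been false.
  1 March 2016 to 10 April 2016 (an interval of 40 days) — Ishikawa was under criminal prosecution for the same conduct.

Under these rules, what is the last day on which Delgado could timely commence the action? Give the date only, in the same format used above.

Because the rule ties accrual to occurrence, the claim accrued on 3 March 2014, not on the 18 March 2015 discovery date.
2 years from 3 March 2014 is 3 March 2016.
The period was tolled for 81 days by the written tolling agreement (30 July 2014 to 19 October 2014), pushing the deadline to 23 May 2016.
The pending criminal prosecution from 1 March 2016 to 10 April 2016 tolled the period for 40 days, extending the deadline to 2 July 2016.

2 July 2016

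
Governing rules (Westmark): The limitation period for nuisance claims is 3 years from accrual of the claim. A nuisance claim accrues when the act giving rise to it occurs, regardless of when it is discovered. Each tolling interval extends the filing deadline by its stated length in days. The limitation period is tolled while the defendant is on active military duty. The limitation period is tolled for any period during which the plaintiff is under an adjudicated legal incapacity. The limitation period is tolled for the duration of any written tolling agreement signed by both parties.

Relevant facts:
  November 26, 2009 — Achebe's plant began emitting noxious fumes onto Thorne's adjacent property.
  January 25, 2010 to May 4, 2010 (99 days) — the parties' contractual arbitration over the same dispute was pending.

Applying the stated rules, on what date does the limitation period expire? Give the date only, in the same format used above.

The limitation period began to run on November 26, 2009.
The untolled deadline — 3 years after November 26, 2009 — is November 26, 2012.
Although a pending arbitration ran from January 25, 2010 to May 4, 2010, the stated rules do not make that a tolling event, so it is disregarded.

November 26, 2012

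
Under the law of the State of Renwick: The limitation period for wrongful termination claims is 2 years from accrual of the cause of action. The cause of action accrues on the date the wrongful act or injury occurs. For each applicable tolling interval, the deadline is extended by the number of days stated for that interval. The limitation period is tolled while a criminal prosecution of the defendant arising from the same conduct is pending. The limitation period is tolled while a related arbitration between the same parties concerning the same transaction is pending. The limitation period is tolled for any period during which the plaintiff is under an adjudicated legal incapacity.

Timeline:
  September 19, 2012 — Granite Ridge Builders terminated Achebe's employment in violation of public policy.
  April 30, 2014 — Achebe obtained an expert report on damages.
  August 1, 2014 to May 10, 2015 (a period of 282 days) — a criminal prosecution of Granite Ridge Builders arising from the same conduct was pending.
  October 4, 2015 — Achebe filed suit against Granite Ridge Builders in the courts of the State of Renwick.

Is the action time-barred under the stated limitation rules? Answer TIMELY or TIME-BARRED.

The cause of action accrued on September 19, 2012, the date of the act.
Adding the 2 years base period to September 19, 2012 gives a deadline of September 19, 2014, before any tolling.
The period was tolled for 282 days by the pending criminal prosecution (August 1, 2014 to May 10, 2015), pushing the deadline to June 28, 2015.
None of the other events listed affects the running of the period under the stated rules.
Filing on October 4, 2015 missed the June 28, 2015 deadline — the action is time-barred.

TIME-BARRED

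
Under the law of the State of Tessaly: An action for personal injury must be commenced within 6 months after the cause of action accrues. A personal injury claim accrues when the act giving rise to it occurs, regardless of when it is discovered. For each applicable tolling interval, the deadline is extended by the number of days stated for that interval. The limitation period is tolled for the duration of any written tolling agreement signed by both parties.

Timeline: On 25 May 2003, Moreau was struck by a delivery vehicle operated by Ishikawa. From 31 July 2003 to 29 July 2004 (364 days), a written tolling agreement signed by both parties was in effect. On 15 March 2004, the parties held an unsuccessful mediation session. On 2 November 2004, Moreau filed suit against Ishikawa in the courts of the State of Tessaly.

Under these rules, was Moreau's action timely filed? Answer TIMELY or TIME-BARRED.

TIMELY

The limitation period began to run on 25 May 2003.
Adding the 6 months base period to 25 May 2003 gives a deadline of 25 November 2003, before any tolling.
The written tolling agreement from 31 July 2003 to 29 July 2004 tolled the period for 364 days, extending the deadline to 23 November 2004.
The other events in the timeline have no effect on the limitation period under the stated rules.
Filing on 2 November 2004 beat the 23 November 2004 deadline — the action is timely.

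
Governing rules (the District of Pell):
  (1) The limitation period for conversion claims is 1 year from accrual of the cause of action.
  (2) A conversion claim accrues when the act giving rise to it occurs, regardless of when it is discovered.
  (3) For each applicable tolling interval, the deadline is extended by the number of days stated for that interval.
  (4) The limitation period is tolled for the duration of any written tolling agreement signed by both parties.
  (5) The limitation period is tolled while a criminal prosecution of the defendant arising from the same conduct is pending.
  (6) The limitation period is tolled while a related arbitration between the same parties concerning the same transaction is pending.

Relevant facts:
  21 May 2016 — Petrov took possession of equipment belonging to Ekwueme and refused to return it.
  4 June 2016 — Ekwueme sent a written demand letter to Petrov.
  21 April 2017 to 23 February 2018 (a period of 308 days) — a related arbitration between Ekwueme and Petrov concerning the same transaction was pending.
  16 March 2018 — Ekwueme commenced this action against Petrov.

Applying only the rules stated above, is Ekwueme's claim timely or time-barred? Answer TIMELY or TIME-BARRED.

The cause of action accrued on 21 May 2016, the date of the act.
1 year from 21 May 2016 is 21 May 2017.
The period was tolled for 308 days by the pending related arbitration (21 April 2017 to 23 February 2018), pushing the deadline to 25 March 2018.
None of the other events listed affects the running of the period under the stated rules.
Filing on 16 March 2018 beat the 25 March 2018 deadline — the action is timely.

TIMELY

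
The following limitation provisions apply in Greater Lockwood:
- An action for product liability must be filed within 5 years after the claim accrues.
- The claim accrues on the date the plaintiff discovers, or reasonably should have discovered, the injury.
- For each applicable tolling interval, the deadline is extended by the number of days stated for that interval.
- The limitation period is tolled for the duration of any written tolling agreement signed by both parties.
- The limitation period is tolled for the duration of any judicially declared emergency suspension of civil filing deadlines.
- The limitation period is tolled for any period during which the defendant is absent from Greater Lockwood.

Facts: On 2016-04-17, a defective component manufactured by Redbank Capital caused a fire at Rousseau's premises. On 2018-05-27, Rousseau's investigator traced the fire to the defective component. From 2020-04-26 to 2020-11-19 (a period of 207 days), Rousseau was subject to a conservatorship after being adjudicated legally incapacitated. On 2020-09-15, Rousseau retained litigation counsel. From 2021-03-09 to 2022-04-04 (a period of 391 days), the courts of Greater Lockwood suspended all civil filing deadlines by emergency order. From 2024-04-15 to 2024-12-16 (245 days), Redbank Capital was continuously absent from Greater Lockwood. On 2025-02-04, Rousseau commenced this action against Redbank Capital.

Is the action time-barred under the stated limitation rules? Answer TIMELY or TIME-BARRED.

TIMELY

Accrual is tied to discovery, so the period began on 2018-05-27 rather than on 2016-04-17 when the act occurred.
Adding the 5 years base period to 2018-05-27 gives a deadline of 2023-05-27, before any tolling.
The period was tolled for 391 days by the emergency suspension of filing deadlines (2021-03-09 to 2022-04-04), pushing the deadline to 2024-06-21.
The period was tolled for 245 days by the defendant's absence from the jurisdiction (2024-04-15 to 2024-12-16), pushing the deadline to 2025-02-21.
No stated provision tolls the period for the plaintiff's incapacity, so the interval from 2020-04-26 to 2020-11-19 has no effect on the deadline.
None of the other events listed affects the running of the period under the stated rules.
Filing on 2025-02-04 beat the 2025-02-21 deadline — the action is timely.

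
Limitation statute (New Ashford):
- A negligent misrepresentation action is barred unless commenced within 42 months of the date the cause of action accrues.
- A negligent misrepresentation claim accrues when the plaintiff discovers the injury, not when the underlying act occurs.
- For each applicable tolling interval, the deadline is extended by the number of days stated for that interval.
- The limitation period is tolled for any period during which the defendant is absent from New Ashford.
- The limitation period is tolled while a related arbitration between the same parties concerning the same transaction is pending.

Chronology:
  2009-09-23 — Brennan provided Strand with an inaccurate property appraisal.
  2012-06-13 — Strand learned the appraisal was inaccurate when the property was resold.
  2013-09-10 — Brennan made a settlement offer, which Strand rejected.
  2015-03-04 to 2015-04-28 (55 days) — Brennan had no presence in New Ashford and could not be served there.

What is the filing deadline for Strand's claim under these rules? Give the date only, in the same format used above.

2016-02-06

The claim did not accrue until Strand discovered the injury on 2012-06-13; the 2009-09-23 act date does not start the clock under the stated rule.
Adding the 42 months base period to 2012-06-13 gives a deadline of 2015-12-13, before any tolling.
Because the defendant's absence from the jurisdiction ran from 2015-03-04 to 2015-04-28, the deadline is extended by 55 days to 2016-02-06.
None of the other events listed affects the running of the period under the stated rules.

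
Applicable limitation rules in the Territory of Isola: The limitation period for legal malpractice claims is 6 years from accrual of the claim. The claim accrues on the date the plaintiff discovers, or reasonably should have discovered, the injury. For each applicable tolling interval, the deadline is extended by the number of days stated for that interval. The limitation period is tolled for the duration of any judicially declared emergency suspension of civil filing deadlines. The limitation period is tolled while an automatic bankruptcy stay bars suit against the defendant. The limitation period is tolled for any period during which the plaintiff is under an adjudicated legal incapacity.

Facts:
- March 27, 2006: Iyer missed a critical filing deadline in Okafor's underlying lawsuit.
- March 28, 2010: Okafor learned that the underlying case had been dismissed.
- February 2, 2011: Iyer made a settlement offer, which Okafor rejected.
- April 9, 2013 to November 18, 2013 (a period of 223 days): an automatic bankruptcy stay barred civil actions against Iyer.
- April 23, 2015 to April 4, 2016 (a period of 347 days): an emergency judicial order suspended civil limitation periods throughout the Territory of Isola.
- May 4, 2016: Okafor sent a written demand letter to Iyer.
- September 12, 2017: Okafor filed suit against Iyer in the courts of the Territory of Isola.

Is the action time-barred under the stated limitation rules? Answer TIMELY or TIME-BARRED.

TIMELY

Accrual is tied to discovery, so the period began on March 28, 2010 rather than on March 27, 2006 when the act occurred.
The untolled deadline — 6 years after March 28, 2010 — is March 28, 2016.
Because the automatic bankruptcy stay ran from April 9, 2013 to November 18, 2013, the deadline is extended by 223 days to November 6, 2016.
The emergency suspension of filing deadlines from April 23, 2015 to April 4, 2016 tolled the period for 347 days, extending the deadline to October 19, 2017.
Nothing else in the chronology tolls or restarts the period.
The September 12, 2017 filing precedes the October 19, 2017 deadline; the claim is timely.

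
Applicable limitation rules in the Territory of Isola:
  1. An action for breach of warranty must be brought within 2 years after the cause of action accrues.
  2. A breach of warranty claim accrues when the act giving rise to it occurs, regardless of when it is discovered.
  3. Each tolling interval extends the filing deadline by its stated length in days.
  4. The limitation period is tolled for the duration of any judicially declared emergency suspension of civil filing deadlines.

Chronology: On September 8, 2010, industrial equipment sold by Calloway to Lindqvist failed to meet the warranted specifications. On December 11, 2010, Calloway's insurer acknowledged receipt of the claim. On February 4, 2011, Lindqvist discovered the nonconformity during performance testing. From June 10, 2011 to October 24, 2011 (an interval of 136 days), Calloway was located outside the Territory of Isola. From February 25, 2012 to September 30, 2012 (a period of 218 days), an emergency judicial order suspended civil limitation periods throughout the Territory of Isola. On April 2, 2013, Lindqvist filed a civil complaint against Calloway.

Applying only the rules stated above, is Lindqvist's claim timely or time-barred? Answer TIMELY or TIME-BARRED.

TIMELY

Because the rule ties accrual to occurrence, the claim accrued on September 8, 2010, not on the February 4, 2011 discovery date.
Adding the 2 years base period to September 8, 2010 gives a deadline of September 8, 2012, before any tolling.
The period was tolled for 218 days by the emergency suspension of filing deadlines (February 25, 2012 to September 30, 2012), pushing the deadline to April 14, 2013.
No stated provision tolls the period for the defendant's absence, so the interval from June 10, 2011 to October 24, 2011 has no effect on the deadline.
None of the other events listed affects the running of the period under the stated rules.
Filing on April 2, 2013 beat the April 14, 2013 deadline — the action is timely.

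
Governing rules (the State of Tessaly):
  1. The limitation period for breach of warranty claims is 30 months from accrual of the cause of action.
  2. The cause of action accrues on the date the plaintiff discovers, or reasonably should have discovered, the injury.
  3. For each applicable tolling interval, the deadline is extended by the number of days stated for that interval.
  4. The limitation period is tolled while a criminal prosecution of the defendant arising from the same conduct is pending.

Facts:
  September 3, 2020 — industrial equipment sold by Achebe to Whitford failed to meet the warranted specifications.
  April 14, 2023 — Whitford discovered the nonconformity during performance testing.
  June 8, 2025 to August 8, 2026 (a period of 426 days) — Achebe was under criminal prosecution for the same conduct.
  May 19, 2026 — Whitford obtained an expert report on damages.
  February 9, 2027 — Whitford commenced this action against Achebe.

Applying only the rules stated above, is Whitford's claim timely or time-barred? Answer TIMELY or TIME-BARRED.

Accrual is tied to discovery, so the period began on April 14, 2023 rather than on September 3, 2020 when the act occurred.
The untolled deadline — 30 months after April 14, 2023 — is October 14, 2025.
The pending criminal prosecution from June 8, 2025 to August 8, 2026 tolled the period for 426 days, extending the deadline to December 14, 2026.
None of the other events listed affects the running of the period under the stated rules.
Filing on February 9, 2027 missed the December 14, 2026 deadline — the action is time-barred.

TIME-BARRED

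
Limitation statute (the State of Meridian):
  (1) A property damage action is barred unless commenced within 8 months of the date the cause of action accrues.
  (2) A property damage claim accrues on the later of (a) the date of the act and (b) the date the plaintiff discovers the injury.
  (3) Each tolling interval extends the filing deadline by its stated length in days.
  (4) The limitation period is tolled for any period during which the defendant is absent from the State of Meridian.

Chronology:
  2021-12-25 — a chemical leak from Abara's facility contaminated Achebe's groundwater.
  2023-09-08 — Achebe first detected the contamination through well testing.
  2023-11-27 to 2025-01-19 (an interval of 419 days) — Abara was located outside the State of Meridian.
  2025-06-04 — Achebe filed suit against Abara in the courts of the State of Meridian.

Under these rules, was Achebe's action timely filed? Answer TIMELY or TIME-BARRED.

TIMELY

Because discovery on 2023-09-08 post-dates the 2021-12-25 act, accrual under the later-of rule falls on 2023-09-08.
Adding the 8 months base period to 2023-09-08 gives a deadline of 2024-05-08, before any tolling.
The defendant's absence from the jurisdiction from 2023-11-27 to 2025-01-19 tolled the period for 419 days, extending the deadline to 2025-07-01.
Achebe filed on 2025-06-04, before the 2025-07-01 deadline, so the action is timely.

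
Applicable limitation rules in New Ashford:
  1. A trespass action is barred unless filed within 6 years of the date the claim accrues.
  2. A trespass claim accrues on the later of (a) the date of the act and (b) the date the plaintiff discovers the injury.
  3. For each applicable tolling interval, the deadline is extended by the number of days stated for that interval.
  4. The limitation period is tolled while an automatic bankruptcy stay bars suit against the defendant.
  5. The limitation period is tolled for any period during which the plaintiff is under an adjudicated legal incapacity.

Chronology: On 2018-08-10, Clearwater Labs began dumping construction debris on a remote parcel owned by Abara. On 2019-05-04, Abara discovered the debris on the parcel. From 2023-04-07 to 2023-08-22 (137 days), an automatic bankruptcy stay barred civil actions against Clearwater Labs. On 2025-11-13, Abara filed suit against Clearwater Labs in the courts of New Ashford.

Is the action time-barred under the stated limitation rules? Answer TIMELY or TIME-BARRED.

Taking the later of the act (2018-08-10) and discovery (2019-05-04), the claim accrued on 2019-05-04.
Adding the 6 years base period to 2019-05-04 gives a deadline of 2025-05-04, before any tolling.
Because the automatic bankruptcy stay ran from 2023-04-07 to 2023-08-22, the deadline is extended by 137 days to 2025-09-18.
Abara filed on 2025-11-13, after the 2025-09-18 deadline, so the action is time-barred.

TIME-BARRED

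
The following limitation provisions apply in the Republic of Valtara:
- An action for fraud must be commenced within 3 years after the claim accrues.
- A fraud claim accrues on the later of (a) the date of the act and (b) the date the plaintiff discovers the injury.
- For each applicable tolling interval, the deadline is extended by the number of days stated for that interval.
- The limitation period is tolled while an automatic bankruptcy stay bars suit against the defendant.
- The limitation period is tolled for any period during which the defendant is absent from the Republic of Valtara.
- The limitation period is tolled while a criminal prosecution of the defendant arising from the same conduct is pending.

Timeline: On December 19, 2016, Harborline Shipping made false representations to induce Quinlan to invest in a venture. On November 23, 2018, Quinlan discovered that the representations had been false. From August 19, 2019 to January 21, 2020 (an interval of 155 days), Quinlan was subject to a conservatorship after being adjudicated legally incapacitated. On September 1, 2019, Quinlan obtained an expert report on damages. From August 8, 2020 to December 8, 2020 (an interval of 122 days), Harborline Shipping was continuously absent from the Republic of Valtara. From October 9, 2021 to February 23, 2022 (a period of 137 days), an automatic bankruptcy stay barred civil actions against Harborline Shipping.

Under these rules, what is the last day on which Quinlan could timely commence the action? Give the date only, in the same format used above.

Taking the later of the act (December 19, 2016) and discovery (November 23, 2018), the claim accrued on November 23, 2018.
Adding the 3 years base period to November 23, 2018 gives a deadline of November 23, 2021, before any tolling.
The defendant's absence from the jurisdiction from August 8, 2020 to December 8, 2020 tolled the period for 122 days, extending the deadline to March 25, 2022.
The period was tolled for 137 days by the automatic bankruptcy stay (October 9, 2021 to February 23, 2022), pushing the deadline to August 9, 2022.
Although the plaintiff's incapacity ran from August 19, 2019 to January 21, 2020, the stated rules do not make that a tolling event, so it is disregarded.
None of the other events listed affects the running of the period under the stated rules.

August 9, 2022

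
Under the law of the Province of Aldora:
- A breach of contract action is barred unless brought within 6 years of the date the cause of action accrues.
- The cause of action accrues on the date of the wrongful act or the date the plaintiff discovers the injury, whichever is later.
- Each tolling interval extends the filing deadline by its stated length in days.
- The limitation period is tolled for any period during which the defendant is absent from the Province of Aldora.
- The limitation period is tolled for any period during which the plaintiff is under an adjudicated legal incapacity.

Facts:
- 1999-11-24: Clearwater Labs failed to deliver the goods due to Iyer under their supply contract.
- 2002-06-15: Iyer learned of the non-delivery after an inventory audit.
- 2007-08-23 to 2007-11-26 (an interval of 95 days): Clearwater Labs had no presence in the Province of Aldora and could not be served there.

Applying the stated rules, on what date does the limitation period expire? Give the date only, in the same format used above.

The claim accrued on 2002-06-15 — the later of the 1999-11-24 act and the 2002-06-15 discovery.
The untolled deadline — 6 years after 2002-06-15 — is 2008-06-15.
The defendant's absence from the jurisdiction from 2007-08-23 to 2007-11-26 tolled the period for 95 days, extending the deadline to 2008-09-18.

2008-09-18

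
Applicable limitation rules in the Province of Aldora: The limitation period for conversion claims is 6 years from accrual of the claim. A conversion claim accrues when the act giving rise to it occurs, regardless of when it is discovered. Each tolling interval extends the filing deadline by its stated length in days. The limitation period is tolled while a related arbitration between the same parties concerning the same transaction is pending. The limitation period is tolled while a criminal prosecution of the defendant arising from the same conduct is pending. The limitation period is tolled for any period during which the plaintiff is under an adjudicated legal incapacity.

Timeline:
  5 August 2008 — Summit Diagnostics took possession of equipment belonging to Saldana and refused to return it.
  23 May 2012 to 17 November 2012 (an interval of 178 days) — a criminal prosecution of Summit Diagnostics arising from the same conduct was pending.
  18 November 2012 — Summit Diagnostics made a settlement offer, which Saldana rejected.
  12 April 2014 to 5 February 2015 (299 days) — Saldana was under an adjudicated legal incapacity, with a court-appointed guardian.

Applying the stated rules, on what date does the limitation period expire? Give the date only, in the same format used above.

The claim accrued on 5 August 2008, when the wrongful act occurred.
6 years from 5 August 2008 is 5 August 2014.
The pending criminal prosecution from 23 May 2012 to 17 November 2012 tolled the period for 178 days, extending the deadline to 30 January 2015.
The period was tolled for 299 days by the plaintiff's legal incapacity (12 April 2014 to 5 February 2015), pushing the deadline to 25 November 2015.
Nothing else in the chronology tolls or restarts the period.

25 November 2015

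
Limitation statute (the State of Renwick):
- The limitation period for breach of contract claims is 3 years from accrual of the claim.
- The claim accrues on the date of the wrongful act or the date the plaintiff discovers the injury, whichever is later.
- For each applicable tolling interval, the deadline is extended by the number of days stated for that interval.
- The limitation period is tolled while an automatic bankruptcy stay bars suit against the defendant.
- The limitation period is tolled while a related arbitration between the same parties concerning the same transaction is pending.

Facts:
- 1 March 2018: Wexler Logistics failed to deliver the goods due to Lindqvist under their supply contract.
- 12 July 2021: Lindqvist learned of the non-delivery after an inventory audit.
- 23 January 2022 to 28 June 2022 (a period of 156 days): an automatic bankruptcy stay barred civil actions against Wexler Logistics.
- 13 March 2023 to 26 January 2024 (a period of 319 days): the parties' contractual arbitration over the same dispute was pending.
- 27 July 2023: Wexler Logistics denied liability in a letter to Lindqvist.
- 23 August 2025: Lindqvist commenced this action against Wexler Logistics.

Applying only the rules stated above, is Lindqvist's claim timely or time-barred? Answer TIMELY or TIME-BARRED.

The claim accrued on 12 July 2021 — the later of the 1 March 2018 act and the 12 July 2021 discovery.
3 years from 12 July 2021 is 12 July 2024.
Because the automatic bankruptcy stay ran from 23 January 2022 to 28 June 2022, the deadline is extended by 156 days to 15 December 2024.
The period was tolled for 319 days by the pending related arbitration (13 March 2023 to 26 January 2024), pushing the deadline to 30 October 2025.
Nothing else in the chronology tolls or restarts the period.
Lindqvist filed on 23 August 2025, before the 30 October 2025 deadline, so the action is timely.

TIMELY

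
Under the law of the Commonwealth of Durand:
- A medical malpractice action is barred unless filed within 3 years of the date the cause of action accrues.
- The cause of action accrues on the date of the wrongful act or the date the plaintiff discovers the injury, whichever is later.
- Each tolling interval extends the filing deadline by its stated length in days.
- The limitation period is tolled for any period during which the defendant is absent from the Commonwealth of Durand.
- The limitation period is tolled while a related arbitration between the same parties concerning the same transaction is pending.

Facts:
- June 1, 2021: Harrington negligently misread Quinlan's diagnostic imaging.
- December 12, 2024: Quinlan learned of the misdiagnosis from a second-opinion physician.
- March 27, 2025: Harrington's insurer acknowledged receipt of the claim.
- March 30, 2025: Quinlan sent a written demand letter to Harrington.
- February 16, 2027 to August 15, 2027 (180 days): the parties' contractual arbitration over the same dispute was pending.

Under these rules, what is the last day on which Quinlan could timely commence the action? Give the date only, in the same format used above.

June 9, 2028

Taking the later of the act (June 1, 2021) and discovery (December 12, 2024), the claim accrued on December 12, 2024.
3 years from December 12, 2024 is December 12, 2027.
The pending related arbitration from February 16, 2027 to August 15, 2027 tolled the period for 180 days, extending the deadline to June 9, 2028.
None of the other events listed affects the running of the period under the stated rules.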